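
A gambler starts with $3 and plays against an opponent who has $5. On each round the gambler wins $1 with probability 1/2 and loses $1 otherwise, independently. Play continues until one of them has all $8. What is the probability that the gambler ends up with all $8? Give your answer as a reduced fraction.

3/8

With a fair step, P(i) = ½P(i−1) + ½P(i+1) with P(0)=0, P(8)=1 has the linear solution P(i) = i/8.
P(3) = 3/8.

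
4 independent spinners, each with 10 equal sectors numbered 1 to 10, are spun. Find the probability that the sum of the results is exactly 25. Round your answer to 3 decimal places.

There are 10^4 = 10000 equally likely outcomes.
The number of ordered 4-tuples from {1,…,10} summing to 25 is 592.
P(sum = 25) = 592/10000 = 37/625 ≈ 0.059.

0.059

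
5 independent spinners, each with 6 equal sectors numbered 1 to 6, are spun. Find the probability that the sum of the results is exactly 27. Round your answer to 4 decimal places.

There are 6^5 = 7776 equally likely outcomes.
The number of ordered 5-tuples from {1,…,6} summing to 27 is 35.
P(sum = 27) = 35/7776 ≈ 0.0045.

0.0045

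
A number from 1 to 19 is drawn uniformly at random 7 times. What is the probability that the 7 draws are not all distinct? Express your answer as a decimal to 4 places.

0.7159

P(all 7 different) = 19/19 · 18/19 · ··· · 13/19 ≈ 0.2841.
P(at least two equal) = 1 − 0.2841 = 0.7159.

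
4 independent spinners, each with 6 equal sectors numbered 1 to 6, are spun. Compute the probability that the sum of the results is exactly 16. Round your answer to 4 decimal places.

There are 6^4 = 1296 equally likely outcomes.
The number of ordered 4-tuples from {1,…,6} summing to 16 is 125.
P(sum = 16) = 125/1296 ≈ 0.0965.

0.0965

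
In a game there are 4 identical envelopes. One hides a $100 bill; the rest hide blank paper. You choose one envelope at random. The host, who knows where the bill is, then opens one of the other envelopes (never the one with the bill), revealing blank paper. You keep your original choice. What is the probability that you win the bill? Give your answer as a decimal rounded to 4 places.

The host can always open an empty envelope regardless of your choice, so this gives no information about your original envelope.
P(win by staying) = 1/4 ≈ 0.2500.

0.2500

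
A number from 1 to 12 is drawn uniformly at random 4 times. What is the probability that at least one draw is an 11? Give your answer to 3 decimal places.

0.294

P(no draw is an 11) = (11/12)^4 ≈ 0.706.
P(at least one) = 1 − 0.706 = 0.294.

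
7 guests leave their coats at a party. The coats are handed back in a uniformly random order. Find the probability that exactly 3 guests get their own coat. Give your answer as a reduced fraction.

1/16

Choose which 3 of the 7 are fixed: C(7,3) = 35 ways.
The remaining 4 must have no fixed point: D(4) = 9.
P = 35·9/5040 = 1/16.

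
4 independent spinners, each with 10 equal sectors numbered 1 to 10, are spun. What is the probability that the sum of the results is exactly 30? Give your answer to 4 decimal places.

0.0282

There are 10^4 = 10000 equally likely outcomes.
The number of ordered 4-tuples from {1,…,10} summing to 30 is 282.
P(sum = 30) = 282/10000 = 141/5000 ≈ 0.0282.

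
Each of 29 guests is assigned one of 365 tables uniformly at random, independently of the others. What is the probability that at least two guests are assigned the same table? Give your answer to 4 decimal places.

It's easier to compute the probability that all 29 are distinct.
P(all distinct) = 365/365 · 364/365 · ··· · 337/365 ≈ 0.3190.
So the probability of at least one match is 1 − 0.3190 = 0.6810.

0.6810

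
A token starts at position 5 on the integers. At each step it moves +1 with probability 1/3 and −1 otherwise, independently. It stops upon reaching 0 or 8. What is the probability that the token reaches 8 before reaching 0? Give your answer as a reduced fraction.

31/255

Let r = q/p = (2/3)/(1/3) = 2. The recurrence P(i) = p·P(i+1) + q·P(i−1) with P(0)=0, P(8)=1 gives P(i) = (1 − r^i)/(1 − r^8).
P(5) = (1 − (2)^5) / (1 − (2)^8) = 31/255.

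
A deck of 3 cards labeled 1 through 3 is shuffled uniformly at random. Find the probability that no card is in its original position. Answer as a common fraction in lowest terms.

This is the derangement probability: permutations of 3 with no fixed point.
D(3) = 3! · (1 − 1/1! + 1/2! − ··· + (−1)^3/3!) = 2.
P = 2/6 = 1/3.

1/3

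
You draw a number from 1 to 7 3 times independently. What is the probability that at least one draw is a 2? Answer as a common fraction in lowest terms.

127/343

P(no draw is a 2) = (6/7)^3 = 216/343.
P(at least one) = 1 − 216/343 = 127/343.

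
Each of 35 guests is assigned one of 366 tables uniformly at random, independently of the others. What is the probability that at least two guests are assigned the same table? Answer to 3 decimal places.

0.813

It's easier to compute the probability that all 35 are distinct.
P(all distinct) = 366/366 · 365/366 · ··· · 332/366 ≈ 0.187.
So the probability of at least one match is 1 − 0.187 = 0.813.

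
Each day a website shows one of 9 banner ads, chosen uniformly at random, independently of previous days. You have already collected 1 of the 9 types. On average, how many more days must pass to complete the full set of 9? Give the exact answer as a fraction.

Starting from 1 distinct type, each trial gives a new one with probability (9−i)/9 when i types are held, so the wait for the next new type is 9/(9−i).
E = 9/8 + 9/7 + 9/6 + 9/5 + 9/4 + 9/3 + 9/2 + 9/1 = 6849/280.

6849/280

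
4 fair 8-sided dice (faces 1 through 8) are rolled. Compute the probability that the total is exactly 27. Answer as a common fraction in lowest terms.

7/512

There are 8^4 = 4096 equally likely outcomes.
The number of ordered 4-tuples from {1,…,8} summing to 27 is 56.
P(sum = 27) = 56/4096 = 7/512.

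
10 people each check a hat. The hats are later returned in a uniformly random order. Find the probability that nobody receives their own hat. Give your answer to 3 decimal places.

0.368

This is the derangement probability: permutations of 10 with no fixed point.
D(10) = 10! · (1 − 1/1! + 1/2! − ··· + (−1)^10/10!) = 1334961.
P = 1334961/3628800 = 16481/44800 ≈ 0.368.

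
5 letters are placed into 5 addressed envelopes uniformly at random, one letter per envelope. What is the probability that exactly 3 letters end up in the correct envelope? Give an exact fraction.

1/12

Choose which 3 of the 5 are fixed: C(5,3) = 10 ways.
The remaining 2 must have no fixed point: D(2) = 1.
P = 10·1/120 = 1/12.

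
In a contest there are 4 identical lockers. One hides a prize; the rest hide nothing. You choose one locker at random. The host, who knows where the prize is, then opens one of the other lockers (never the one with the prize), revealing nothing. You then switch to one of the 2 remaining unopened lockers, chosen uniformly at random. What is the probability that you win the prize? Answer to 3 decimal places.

0.375

Your original locker holds the prize with probability 1/4, so the other 3 collectively hold it with probability 3/4.
The host can always find an empty locker to open, so this doesn't change that 3/4; it is now spread over the 2 remaining unopened lockers.
P(win by switching) = (3/4) · (1/2) = 3/8 ≈ 0.375.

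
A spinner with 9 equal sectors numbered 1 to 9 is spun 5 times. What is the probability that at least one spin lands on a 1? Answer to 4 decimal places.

0.4451

P(no spin lands on a 1) = (8/9)^5 ≈ 0.5549.
P(at least one) = 1 − 0.5549 = 0.4451.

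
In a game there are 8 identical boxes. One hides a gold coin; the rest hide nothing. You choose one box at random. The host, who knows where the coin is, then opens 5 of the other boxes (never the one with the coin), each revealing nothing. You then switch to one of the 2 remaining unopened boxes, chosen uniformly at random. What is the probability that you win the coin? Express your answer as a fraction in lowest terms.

7/16

Your original box holds the coin with probability 1/8, so the other 7 collectively hold it with probability 7/8.
The host can always find 5 empty boxes to open, so the reveals don't change that 7/8; it is now spread over the 2 remaining unopened boxes.
P(win by switching) = (7/8) · (1/2) = 7/16.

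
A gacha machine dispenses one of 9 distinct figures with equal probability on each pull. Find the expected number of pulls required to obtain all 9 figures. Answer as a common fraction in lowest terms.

After i distinct types are collected, each trial gives a new one with probability (9−i)/9, so the expected wait for the next new type is 9/(9−i).
E = 9/9 + 9/8 + 9/7 + 9/6 + 9/5 + 9/4 + 9/3 + 9/2 + 9/1 = 7129/280.

7129/280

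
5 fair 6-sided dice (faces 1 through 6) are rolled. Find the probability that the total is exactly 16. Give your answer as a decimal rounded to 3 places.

0.095

There are 6^5 = 7776 equally likely outcomes.
The number of ordered 5-tuples from {1,…,6} summing to 16 is 735.
P(sum = 16) = 735/7776 = 245/2592 ≈ 0.095.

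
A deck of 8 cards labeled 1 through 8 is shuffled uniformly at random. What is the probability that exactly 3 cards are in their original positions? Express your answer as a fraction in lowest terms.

11/180

Choose which 3 of the 8 are fixed: C(8,3) = 56 ways.
The remaining 5 must have no fixed point: D(5) = 44.
P = 56·44/40320 = 11/180.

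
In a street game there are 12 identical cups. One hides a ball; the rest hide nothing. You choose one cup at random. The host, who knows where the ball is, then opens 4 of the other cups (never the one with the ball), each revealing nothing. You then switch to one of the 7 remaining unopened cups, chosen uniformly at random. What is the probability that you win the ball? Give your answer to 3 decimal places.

0.131

Your original cup holds the ball with probability 1/12, so the other 11 collectively hold it with probability 11/12.
The host can always find 4 empty cups to open, so the reveals don't change that 11/12; it is now spread over the 7 remaining unopened cups.
P(win by switching) = (11/12) · (1/7) = 11/84 ≈ 0.131.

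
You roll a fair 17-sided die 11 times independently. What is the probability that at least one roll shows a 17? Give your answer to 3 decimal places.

0.487

P(no roll shows a 17) = (16/17)^11 ≈ 0.513.
P(at least one) = 1 − 0.513 = 0.487.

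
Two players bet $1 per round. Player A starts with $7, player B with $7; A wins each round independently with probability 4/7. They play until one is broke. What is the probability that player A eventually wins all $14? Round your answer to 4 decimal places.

Let r = q/p = (3/7)/(4/7) = 3/4. The recurrence P(i) = p·P(i+1) + q·P(i−1) with P(0)=0, P(14)=1 gives P(i) = (1 − r^i)/(1 − r^14).
P(7) = (1 − (3/4)^7) / (1 − (3/4)^14) = 16384/18571 ≈ 0.8822.

0.8822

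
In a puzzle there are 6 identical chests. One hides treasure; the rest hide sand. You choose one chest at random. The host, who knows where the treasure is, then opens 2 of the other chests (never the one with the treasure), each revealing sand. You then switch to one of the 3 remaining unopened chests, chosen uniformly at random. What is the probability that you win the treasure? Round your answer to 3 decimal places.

0.278

Your original chest holds the treasure with probability 1/6, so the other 5 collectively hold it with probability 5/6.
The host can always find 2 empty chests to open, so the reveals don't change that 5/6; it is now spread over the 3 remaining unopened chests.
P(win by switching) = (5/6) · (1/3) = 5/18 ≈ 0.278.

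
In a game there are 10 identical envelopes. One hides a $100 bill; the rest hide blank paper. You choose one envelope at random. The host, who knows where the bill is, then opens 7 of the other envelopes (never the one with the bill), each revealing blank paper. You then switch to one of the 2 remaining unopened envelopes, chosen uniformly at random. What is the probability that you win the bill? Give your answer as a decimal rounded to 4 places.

0.4500

Your original envelope holds the bill with probability 1/10, so the other 9 collectively hold it with probability 9/10.
The host can always find 7 empty envelopes to open, so the reveals don't change that 9/10; it is now spread over the 2 remaining unopened envelopes.
P(win by switching) = (9/10) · (1/2) = 9/20 ≈ 0.4500.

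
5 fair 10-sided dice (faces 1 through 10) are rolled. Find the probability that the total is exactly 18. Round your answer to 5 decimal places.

There are 10^5 = 100000 equally likely outcomes.
The number of ordered 5-tuples from {1,…,10} summing to 18 is 2205.
P(sum = 18) = 2205/100000 = 441/20000 ≈ 0.02205.

0.02205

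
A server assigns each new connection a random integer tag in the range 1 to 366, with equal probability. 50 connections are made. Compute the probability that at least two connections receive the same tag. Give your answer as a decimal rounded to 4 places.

0.9701

It's easier to compute the probability that all 50 are distinct.
P(all distinct) = 366/366 · 365/366 · ··· · 317/366 ≈ 0.0299.
So the probability of at least one match is 1 − 0.0299 = 0.9701.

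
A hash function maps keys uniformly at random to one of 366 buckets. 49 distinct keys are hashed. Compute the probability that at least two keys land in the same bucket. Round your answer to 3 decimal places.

It's easier to compute the probability that all 49 are distinct.
P(all distinct) = 366/366 · 365/366 · ··· · 318/366 ≈ 0.035.
So the probability of at least one match is 1 − 0.035 = 0.965.

0.965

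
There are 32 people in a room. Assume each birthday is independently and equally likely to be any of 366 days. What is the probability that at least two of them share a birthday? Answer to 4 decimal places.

0.7524

It's easier to compute the probability that all 32 are distinct.
P(all distinct) = 366/366 · 365/366 · ··· · 335/366 ≈ 0.2476.
So the probability of at least one match is 1 − 0.2476 = 0.7524.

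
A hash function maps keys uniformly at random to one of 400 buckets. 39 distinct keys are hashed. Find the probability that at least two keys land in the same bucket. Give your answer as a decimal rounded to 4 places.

It's easier to compute the probability that all 39 are distinct.
P(all distinct) = 400/400 · 399/400 · ··· · 362/400 ≈ 0.1473.
So the probability of at least one match is 1 − 0.1473 = 0.8527.

0.8527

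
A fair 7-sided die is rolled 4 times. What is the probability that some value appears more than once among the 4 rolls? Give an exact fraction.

223/343

P(all 4 different) = 7/7 · 6/7 · ··· · 4/7 = 120/343.
P(at least two equal) = 1 − 120/343 = 223/343.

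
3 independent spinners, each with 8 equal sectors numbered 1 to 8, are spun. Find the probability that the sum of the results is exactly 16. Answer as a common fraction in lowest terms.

21/256

There are 8^3 = 512 equally likely outcomes.
The number of ordered 3-tuples from {1,…,8} summing to 16 is 42.
P(sum = 16) = 42/512 = 21/256.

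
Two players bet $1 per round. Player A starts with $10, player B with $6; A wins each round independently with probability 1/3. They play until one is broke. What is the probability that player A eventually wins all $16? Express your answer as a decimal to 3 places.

0.016

Let r = q/p = (2/3)/(1/3) = 2. The recurrence P(i) = p·P(i+1) + q·P(i−1) with P(0)=0, P(16)=1 gives P(i) = (1 − r^i)/(1 − r^16).
P(10) = (1 − (2)^10) / (1 − (2)^16) = 341/21845 ≈ 0.016.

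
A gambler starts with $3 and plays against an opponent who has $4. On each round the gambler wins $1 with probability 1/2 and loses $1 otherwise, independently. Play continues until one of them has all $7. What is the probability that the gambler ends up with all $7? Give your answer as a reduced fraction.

With a fair step, P(i) = ½P(i−1) + ½P(i+1) with P(0)=0, P(7)=1 has the linear solution P(i) = i/7.
P(3) = 3/7.

3/7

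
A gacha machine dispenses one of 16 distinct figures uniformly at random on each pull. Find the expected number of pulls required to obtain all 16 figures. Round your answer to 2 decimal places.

54.09

After i distinct types are collected, each trial gives a new one with probability (16−i)/16, so the expected wait for the next new type is 16/(16−i).
E = 16/16 + 16/15 + 16/14 + 16/13 + 16/12 + 16/11 + 16/10 + 16/9 + 16/8 + 16/7 + 16/6 + 16/5 + 16/4 + 16/3 + 16/2 + 16/1 = 2436559/45045 ≈ 54.09.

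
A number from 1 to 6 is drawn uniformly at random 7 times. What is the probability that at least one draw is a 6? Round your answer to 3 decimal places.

0.721

P(no draw is a 6) = (5/6)^7 ≈ 0.279.
P(at least one) = 1 − 0.279 = 0.721.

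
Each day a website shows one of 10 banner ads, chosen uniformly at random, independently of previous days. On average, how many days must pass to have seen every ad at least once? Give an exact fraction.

7381/252

After i distinct types are collected, each trial gives a new one with probability (10−i)/10, so the expected wait for the next new type is 10/(10−i).
E = 10/10 + 10/9 + 10/8 + 10/7 + 10/6 + 10/5 + 10/4 + 10/3 + 10/2 + 10/1 = 7381/252.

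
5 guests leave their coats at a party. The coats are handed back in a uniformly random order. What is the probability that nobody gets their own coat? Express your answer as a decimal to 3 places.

0.367

This is the derangement probability: permutations of 5 with no fixed point.
D(5) = 5! · (1 − 1/1! + 1/2! − ··· + (−1)^5/5!) = 44.
P = 44/120 = 11/30 ≈ 0.367.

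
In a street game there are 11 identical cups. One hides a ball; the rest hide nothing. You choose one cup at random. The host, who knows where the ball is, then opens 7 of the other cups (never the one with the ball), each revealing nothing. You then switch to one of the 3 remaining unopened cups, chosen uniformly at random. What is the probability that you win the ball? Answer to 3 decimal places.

0.303

Your original cup holds the ball with probability 1/11, so the other 10 collectively hold it with probability 10/11.
The host can always find 7 empty cups to open, so the reveals don't change that 10/11; it is now spread over the 3 remaining unopened cups.
P(win by switching) = (10/11) · (1/3) = 10/33 ≈ 0.303.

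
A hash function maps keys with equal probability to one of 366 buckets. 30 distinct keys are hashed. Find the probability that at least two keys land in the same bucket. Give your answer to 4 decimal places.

0.7053

It's easier to compute the probability that all 30 are distinct.
P(all distinct) = 366/366 · 365/366 · ··· · 337/366 ≈ 0.2947.
So the probability of at least one match is 1 − 0.2947 = 0.7053.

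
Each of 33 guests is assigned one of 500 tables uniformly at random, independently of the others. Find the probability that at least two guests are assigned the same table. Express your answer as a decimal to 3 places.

It's easier to compute the probability that all 33 are distinct.
P(all distinct) = 500/500 · 499/500 · ··· · 468/500 ≈ 0.340.
So the probability of at least one match is 1 − 0.340 = 0.660.

0.660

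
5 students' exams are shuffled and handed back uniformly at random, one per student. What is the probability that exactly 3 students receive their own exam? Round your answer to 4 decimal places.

Choose which 3 of the 5 are fixed: C(5,3) = 10 ways.
The remaining 2 must have no fixed point: D(2) = 1.
P = 10·1/120 = 1/12 ≈ 0.0833.

0.0833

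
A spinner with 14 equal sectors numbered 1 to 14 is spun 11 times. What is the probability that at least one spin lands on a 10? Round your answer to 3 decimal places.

P(no spin lands on a 10) = (13/14)^11 ≈ 0.443.
P(at least one) = 1 − 0.443 = 0.557.

0.557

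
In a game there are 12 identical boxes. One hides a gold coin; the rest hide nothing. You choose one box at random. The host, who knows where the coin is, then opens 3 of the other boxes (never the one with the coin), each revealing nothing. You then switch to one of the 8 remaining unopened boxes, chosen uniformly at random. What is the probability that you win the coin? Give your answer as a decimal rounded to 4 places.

0.1146

Your original box holds the coin with probability 1/12, so the other 11 collectively hold it with probability 11/12.
The host can always find 3 empty boxes to open, so the reveals don't change that 11/12; it is now spread over the 8 remaining unopened boxes.
P(win by switching) = (11/12) · (1/8) = 11/96 ≈ 0.1146.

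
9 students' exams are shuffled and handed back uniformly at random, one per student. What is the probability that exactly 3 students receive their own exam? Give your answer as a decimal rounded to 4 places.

0.0613

Choose which 3 of the 9 are fixed: C(9,3) = 84 ways.
The remaining 6 must have no fixed point: D(6) = 265.
P = 84·265/362880 = 53/864 ≈ 0.0613.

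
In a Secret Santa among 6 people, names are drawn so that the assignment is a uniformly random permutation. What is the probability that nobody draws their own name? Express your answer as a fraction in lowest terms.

53/144

This is the derangement probability: permutations of 6 with no fixed point.
D(6) = 6! · (1 − 1/1! + 1/2! − ··· + (−1)^6/6!) = 265.
P = 265/720 = 53/144.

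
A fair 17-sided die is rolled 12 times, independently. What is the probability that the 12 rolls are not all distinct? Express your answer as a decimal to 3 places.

0.995

P(all 12 different) = 17/17 · 16/17 · ··· · 6/17 ≈ 0.005.
P(at least two equal) = 1 − 0.005 = 0.995.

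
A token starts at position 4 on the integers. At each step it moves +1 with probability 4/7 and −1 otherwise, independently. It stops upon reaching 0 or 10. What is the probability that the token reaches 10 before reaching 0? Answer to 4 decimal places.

0.7244

Let r = q/p = (3/7)/(4/7) = 3/4. The recurrence P(i) = p·P(i+1) + q·P(i−1) with P(0)=0, P(10)=1 gives P(i) = (1 − r^i)/(1 − r^10).
P(4) = (1 − (3/4)^4) / (1 − (3/4)^10) = 102400/141361 ≈ 0.7244.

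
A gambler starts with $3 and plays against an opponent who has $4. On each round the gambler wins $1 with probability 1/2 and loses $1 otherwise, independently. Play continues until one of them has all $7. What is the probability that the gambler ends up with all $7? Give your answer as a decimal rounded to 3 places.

With a fair step, P(i) = ½P(i−1) + ½P(i+1) with P(0)=0, P(7)=1 has the linear solution P(i) = i/7.
P(3) = 3/7 ≈ 0.429.

0.429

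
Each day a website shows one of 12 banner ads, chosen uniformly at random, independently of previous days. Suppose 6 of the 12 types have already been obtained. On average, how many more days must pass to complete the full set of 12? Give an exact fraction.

Starting from 6 distinct types, each trial gives a new one with probability (12−i)/12 when i types are held, so the wait for the next new type is 12/(12−i).
E = 12/6 + 12/5 + 12/4 + 12/3 + 12/2 + 12/1 = 147/5.

147/5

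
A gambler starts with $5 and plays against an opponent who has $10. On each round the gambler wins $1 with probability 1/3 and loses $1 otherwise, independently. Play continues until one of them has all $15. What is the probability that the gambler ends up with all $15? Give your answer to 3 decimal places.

0.001

Let r = q/p = (2/3)/(1/3) = 2. The recurrence P(i) = p·P(i+1) + q·P(i−1) with P(0)=0, P(15)=1 gives P(i) = (1 − r^i)/(1 − r^15).
P(5) = (1 − (2)^5) / (1 − (2)^15) = 1/1057 ≈ 0.001.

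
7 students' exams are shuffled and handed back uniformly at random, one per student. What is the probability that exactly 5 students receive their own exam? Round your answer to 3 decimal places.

Choose which 5 of the 7 are fixed: C(7,5) = 21 ways.
The remaining 2 must have no fixed point: D(2) = 1.
P = 21·1/5040 = 1/240 ≈ 0.004.

0.004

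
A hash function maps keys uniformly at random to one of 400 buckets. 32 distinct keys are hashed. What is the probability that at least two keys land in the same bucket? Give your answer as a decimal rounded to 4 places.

It's easier to compute the probability that all 32 are distinct.
P(all distinct) = 400/400 · 399/400 · ··· · 369/400 ≈ 0.2797.
So the probability of at least one match is 1 − 0.2797 = 0.7203.

0.7203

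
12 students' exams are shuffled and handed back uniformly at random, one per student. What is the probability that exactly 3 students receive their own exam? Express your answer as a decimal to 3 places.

0.061

Choose which 3 of the 12 are fixed: C(12,3) = 220 ways.
The remaining 9 must have no fixed point: D(9) = 133496.
P = 220·133496/479001600 = 16687/272160 ≈ 0.061.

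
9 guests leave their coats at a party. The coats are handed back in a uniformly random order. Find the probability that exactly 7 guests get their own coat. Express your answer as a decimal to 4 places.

0.0001

Choose which 7 of the 9 are fixed: C(9,7) = 36 ways.
The remaining 2 must have no fixed point: D(2) = 1.
P = 36·1/362880 = 1/10080 ≈ 0.0001.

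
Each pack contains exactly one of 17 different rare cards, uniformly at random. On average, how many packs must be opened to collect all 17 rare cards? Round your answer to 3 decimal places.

After i distinct types are collected, each trial gives a new one with probability (17−i)/17, so the expected wait for the next new type is 17/(17−i).
E = 17/17 + 17/16 + 17/15 + 17/14 + 17/13 + 17/12 + 17/11 + 17/10 + 17/9 + 17/8 + 17/7 + 17/6 + 17/5 + 17/4 + 17/3 + 17/2 + 17/1 = 42142223/720720 ≈ 58.472.

58.472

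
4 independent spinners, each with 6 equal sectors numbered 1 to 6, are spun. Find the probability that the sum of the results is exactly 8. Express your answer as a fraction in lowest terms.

There are 6^4 = 1296 equally likely outcomes.
The number of ordered 4-tuples from {1,…,6} summing to 8 is 35.
P(sum = 8) = 35/1296.

35/1296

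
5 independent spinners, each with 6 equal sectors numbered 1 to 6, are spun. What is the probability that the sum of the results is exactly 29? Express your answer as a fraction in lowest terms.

5/7776

There are 6^5 = 7776 equally likely outcomes.
The number of ordered 5-tuples from {1,…,6} summing to 29 is 5.
P(sum = 29) = 5/7776.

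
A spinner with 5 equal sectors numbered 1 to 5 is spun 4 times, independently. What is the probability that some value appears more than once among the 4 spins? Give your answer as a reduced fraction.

101/125

P(all 4 different) = 5/5 · 4/5 · ··· · 2/5 = 24/125.
P(at least two equal) = 1 − 24/125 = 101/125.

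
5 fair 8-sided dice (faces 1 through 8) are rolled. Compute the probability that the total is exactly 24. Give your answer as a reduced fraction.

595/8192

There are 8^5 = 32768 equally likely outcomes.
The number of ordered 5-tuples from {1,…,8} summing to 24 is 2380.
P(sum = 24) = 2380/32768 = 595/8192.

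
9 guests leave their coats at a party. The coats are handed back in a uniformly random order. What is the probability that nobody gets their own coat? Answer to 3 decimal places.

0.368

This is the derangement probability: permutations of 9 with no fixed point.
D(9) = 9! · (1 − 1/1! + 1/2! − ··· + (−1)^9/9!) = 133496.
P = 133496/362880 = 16687/45360 ≈ 0.368.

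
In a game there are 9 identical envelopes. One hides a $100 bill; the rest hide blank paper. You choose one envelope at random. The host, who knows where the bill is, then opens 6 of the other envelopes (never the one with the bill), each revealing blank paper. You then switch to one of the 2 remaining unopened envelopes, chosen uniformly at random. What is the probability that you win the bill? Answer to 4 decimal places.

0.4444

Your original envelope holds the bill with probability 1/9, so the other 8 collectively hold it with probability 8/9.
The host can always find 6 empty envelopes to open, so the reveals don't change that 8/9; it is now spread over the 2 remaining unopened envelopes.
P(win by switching) = (8/9) · (1/2) = 4/9 ≈ 0.4444.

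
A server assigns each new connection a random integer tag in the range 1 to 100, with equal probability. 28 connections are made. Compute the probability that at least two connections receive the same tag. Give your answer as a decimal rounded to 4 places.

0.9848

It's easier to compute the probability that all 28 are distinct.
P(all distinct) = 100/100 · 99/100 · ··· · 73/100 ≈ 0.0152.
So the probability of at least one match is 1 − 0.0152 = 0.9848.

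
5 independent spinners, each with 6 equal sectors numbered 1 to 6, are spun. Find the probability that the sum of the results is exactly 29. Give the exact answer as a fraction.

There are 6^5 = 7776 equally likely outcomes.
The number of ordered 5-tuples from {1,…,6} summing to 29 is 5.
P(sum = 29) = 5/7776.

5/7776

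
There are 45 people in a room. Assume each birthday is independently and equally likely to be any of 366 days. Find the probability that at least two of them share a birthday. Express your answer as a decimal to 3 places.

It's easier to compute the probability that all 45 are distinct.
P(all distinct) = 366/366 · 365/366 · ··· · 322/366 ≈ 0.060.
So the probability of at least one match is 1 − 0.060 = 0.940.

0.940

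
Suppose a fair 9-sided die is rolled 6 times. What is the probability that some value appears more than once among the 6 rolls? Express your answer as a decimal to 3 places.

0.886

P(all 6 different) = 9/9 · 8/9 · ··· · 4/9 ≈ 0.114.
P(at least two equal) = 1 − 0.114 = 0.886.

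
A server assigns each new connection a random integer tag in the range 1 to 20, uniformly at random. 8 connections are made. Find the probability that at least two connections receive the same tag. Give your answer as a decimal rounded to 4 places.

0.8016

It's easier to compute the probability that all 8 are distinct.
P(all distinct) = 20/20 · 19/20 · ··· · 13/20 ≈ 0.1984.
So the probability of at least one match is 1 − 0.1984 = 0.8016.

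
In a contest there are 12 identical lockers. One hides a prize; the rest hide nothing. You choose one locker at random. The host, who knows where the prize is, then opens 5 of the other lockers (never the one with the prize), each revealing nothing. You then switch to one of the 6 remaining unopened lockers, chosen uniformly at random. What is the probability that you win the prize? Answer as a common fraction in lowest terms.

Your original locker holds the prize with probability 1/12, so the other 11 collectively hold it with probability 11/12.
The host can always find 5 empty lockers to open, so the reveals don't change that 11/12; it is now spread over the 6 remaining unopened lockers.
P(win by switching) = (11/12) · (1/6) = 11/72.

11/72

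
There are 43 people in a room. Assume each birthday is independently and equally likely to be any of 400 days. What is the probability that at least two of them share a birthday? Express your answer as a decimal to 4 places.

It's easier to compute the probability that all 43 are distinct.
P(all distinct) = 400/400 · 399/400 · ··· · 358/400 ≈ 0.0961.
So the probability of at least one match is 1 − 0.0961 = 0.9039.

0.9039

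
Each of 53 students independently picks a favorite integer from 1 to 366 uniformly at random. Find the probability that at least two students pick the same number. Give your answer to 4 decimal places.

0.9809

It's easier to compute the probability that all 53 are distinct.
P(all distinct) = 366/366 · 365/366 · ··· · 314/366 ≈ 0.0191.
So the probability of at least one match is 1 − 0.0191 = 0.9809.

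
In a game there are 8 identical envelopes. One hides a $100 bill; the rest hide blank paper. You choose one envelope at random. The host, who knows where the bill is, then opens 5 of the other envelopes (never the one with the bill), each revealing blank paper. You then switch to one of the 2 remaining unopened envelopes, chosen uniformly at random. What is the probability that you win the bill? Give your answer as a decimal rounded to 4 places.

Your original envelope holds the bill with probability 1/8, so the other 7 collectively hold it with probability 7/8.
The host can always find 5 empty envelopes to open, so the reveals don't change that 7/8; it is now spread over the 2 remaining unopened envelopes.
P(win by switching) = (7/8) · (1/2) = 7/16 ≈ 0.4375.

0.4375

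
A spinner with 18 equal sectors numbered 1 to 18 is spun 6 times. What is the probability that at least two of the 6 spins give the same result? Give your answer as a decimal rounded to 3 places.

0.607

P(all 6 different) = 18/18 · 17/18 · ··· · 13/18 ≈ 0.393.
P(at least two equal) = 1 − 0.393 = 0.607.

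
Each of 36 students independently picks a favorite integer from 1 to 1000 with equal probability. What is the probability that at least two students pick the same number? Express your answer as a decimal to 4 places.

It's easier to compute the probability that all 36 are distinct.
P(all distinct) = 1000/1000 · 999/1000 · ··· · 965/1000 ≈ 0.5286.
So the probability of at least one match is 1 − 0.5286 = 0.4714.

0.4714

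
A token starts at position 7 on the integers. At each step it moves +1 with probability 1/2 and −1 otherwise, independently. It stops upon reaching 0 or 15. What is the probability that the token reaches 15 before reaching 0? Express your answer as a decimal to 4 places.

0.4667

With a fair step, P(i) = ½P(i−1) + ½P(i+1) with P(0)=0, P(15)=1 has the linear solution P(i) = i/15.
P(7) = 7/15 ≈ 0.4667.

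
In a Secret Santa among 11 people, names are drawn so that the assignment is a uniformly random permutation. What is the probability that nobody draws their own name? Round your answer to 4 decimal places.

This is the derangement probability: permutations of 11 with no fixed point.
D(11) = 11! · (1 − 1/1! + 1/2! − ··· + (−1)^11/11!) = 14684570.
P = 14684570/39916800 = 1468457/3991680 ≈ 0.3679.

0.3679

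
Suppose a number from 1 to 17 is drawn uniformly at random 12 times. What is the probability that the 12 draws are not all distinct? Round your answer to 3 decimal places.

P(all 12 different) = 17/17 · 16/17 · ··· · 6/17 ≈ 0.005.
P(at least two equal) = 1 − 0.005 = 0.995.

0.995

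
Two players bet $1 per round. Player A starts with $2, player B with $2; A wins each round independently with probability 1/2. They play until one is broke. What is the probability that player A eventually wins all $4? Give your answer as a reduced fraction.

With a fair step, P(i) = ½P(i−1) + ½P(i+1) with P(0)=0, P(4)=1 has the linear solution P(i) = i/4.
P(2) = 2/4 = 1/2.

1/2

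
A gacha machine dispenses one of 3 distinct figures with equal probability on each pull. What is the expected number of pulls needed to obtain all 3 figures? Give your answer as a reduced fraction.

11/2

After i distinct types are collected, each trial gives a new one with probability (3−i)/3, so the expected wait for the next new type is 3/(3−i).
E = 3/3 + 3/2 + 3/1 = 11/2.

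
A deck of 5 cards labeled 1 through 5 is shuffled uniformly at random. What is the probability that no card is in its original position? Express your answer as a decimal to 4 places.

This is the derangement probability: permutations of 5 with no fixed point.
D(5) = 5! · (1 − 1/1! + 1/2! − ··· + (−1)^5/5!) = 44.
P = 44/120 = 11/30 ≈ 0.3667.

0.3667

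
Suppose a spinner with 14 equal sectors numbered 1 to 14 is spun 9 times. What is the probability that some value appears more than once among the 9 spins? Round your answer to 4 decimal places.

P(all 9 different) = 14/14 · 13/14 · ··· · 6/14 ≈ 0.0352.
P(at least two equal) = 1 − 0.0352 = 0.9648.

0.9648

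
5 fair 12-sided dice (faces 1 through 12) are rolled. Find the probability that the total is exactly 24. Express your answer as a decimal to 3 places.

There are 12^5 = 248832 equally likely outcomes.
The number of ordered 5-tuples from {1,…,12} summing to 24 is 7205.
P(sum = 24) = 7205/248832 ≈ 0.029.

0.029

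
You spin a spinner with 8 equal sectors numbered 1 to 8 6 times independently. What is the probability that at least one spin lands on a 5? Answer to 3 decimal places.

0.551

P(no spin lands on a 5) = (7/8)^6 ≈ 0.449.
P(at least one) = 1 − 0.449 = 0.551.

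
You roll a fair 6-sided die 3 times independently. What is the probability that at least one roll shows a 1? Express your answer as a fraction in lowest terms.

91/216

P(no roll shows a 1) = (5/6)^3 = 125/216.
P(at least one) = 1 − 125/216 = 91/216.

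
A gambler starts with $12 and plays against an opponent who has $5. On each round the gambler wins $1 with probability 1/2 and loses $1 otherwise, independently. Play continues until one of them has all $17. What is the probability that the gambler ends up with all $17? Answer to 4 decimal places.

With a fair step, P(i) = ½P(i−1) + ½P(i+1) with P(0)=0, P(17)=1 has the linear solution P(i) = i/17.
P(12) = 12/17 ≈ 0.7059.

0.7059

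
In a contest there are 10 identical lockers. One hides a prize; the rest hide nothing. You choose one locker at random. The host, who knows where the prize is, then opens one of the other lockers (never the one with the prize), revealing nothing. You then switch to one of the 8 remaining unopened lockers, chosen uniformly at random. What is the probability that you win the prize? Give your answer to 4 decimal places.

0.1125

Your original locker holds the prize with probability 1/10, so the other 9 collectively hold it with probability 9/10.
The host can always find an empty locker to open, so this doesn't change that 9/10; it is now spread over the 8 remaining unopened lockers.
P(win by switching) = (9/10) · (1/8) = 9/80 ≈ 0.1125.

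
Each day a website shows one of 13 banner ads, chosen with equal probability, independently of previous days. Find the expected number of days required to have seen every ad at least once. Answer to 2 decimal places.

41.34

After i distinct types are collected, each trial gives a new one with probability (13−i)/13, so the expected wait for the next new type is 13/(13−i).
E = 13/13 + 13/12 + 13/11 + 13/10 + 13/9 + 13/8 + 13/7 + 13/6 + 13/5 + 13/4 + 13/3 + 13/2 + 13/1 = 1145993/27720 ≈ 41.34.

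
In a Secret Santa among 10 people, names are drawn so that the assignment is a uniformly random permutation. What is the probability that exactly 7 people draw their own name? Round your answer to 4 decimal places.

0.0001

Choose which 7 of the 10 are fixed: C(10,7) = 120 ways.
The remaining 3 must have no fixed point: D(3) = 2.
P = 120·2/3628800 = 1/15120 ≈ 0.0001.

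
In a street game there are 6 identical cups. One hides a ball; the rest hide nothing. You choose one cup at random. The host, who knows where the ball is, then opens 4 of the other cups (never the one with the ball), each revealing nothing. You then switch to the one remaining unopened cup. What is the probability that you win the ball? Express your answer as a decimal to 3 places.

Your original cup holds the ball with probability 1/6, so the other 5 collectively hold it with probability 5/6.
The host can always find 4 empty cups to open, so the reveals don't change that 5/6; it is now spread over the 1 remaining unopened cup.
P(win by switching) = (5/6) · (1/1) = 5/6 ≈ 0.833.

0.833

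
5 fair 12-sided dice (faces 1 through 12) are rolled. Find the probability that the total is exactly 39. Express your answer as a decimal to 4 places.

There are 12^5 = 248832 equally likely outcomes.
The number of ordered 5-tuples from {1,…,12} summing to 39 is 9075.
P(sum = 39) = 9075/248832 = 3025/82944 ≈ 0.0365.

0.0365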